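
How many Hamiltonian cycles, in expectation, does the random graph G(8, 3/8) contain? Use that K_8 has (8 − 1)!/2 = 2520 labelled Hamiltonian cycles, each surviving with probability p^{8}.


K_8 has (8 − 1)!/2 = 2520 labelled Hamiltonian cycles.
For each such Hamiltonian cycle H, let X_H = 1 if all 8 edges of H are present in G. Then P[X_H = 1] = p^{8} = (3/8)^{8} = 6561/16777216.
By linearity of expectation: E[X] = Σ_H E[X_H] = 2520 · p^{8} = 2520 · 6561/16777216 = 2066715/2097152.
Numerically: E[X] ≈ 0.9855.

E[X] = 2520 · (3/8)^{8} = 2066715/2097152 ≈ 0.9855.


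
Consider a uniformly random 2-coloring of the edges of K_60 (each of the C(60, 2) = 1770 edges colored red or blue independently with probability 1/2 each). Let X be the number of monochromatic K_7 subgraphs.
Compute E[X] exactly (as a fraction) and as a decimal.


Let X = Σ_S X_S over the C(60, 7) = 386206920 subsets S of size 7, where X_S = 1 if the K_7 on S is monochromatic.
For a fixed S, the K_7 on S has C(7, 2) = 21 edges. P[all 21 edges red] = (1/2)^21, and likewise for blue, so P[monochromatic] = 2·(1/2)^21 = 2^{1 − 21} = 1/1048576.
By linearity of expectation: E[X] = C(60, 7) · 2^{1 − 21} = 386206920 · 1/1048576 = 48275865/131072.
Numerically: E[X] ≈ 368.315620.

E[X] = C(60,7)·2^(1−C(7,2)) = 48275865/131072 ≈ 368.315620.


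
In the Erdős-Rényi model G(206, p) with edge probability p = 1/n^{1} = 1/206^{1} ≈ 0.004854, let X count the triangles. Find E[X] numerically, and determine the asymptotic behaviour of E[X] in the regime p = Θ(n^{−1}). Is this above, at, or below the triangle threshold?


Number of potential triangles: C(206, 3) = 1435820.
Each occurs with probability p³ ≈ (0.004854)³ ≈ 1.143927e-07.
By linearity: E[X] = C(206, 3)·p³ ≈ 1435820 · 1.143927e-07 ≈ 0.1642.
Here α = 1, so p = 1/n is exactly at the triangle threshold p ~ 1/n. Asymptotically E[X] → c³/6 = 1³/6 = 1/6 ≈ 0.1667, a bounded constant. In this regime the triangle count is asymptotically Poisson(c³/6).

E[X] ≈ 0.1642; in regime p = Θ(1/n^{1}) E[X] stays bounded (at the triangle threshold p ~ 1/n).


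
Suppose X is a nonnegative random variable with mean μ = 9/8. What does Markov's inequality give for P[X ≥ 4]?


μ = E[X] = 9/8, a = 4.
Markov: P[X ≥ 4] ≤ μ/a = (9/8)/4 = 9/32.
Numerically: ≈ 0.28125.
(Since a = 4 > μ = 1.12500, the bound 9/32 is < 1 and informative.)

P[X ≥ 4] ≤ 9/32 ≈ 0.28125.


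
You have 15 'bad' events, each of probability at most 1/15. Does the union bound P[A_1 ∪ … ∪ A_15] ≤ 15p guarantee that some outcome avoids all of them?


Union bound: P[∪_{i=1}^{15} A_i] ≤ Σ_i P[A_i] ≤ 15·p = 15·(1/15) = 1.
Numerically: 1 ≈ 1.0000.
Is 1 < 1? NO.
Since the bound 1 is ≥ 1, the union bound is uninformative here; it does NOT by itself certify existence.

15·p = 1 ≈ 1.0000; existence NOT certified by the union bound.


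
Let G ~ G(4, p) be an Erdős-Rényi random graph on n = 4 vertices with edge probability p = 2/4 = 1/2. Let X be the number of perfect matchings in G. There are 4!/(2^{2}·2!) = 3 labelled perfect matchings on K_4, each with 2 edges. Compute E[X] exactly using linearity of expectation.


K_4 has 4!/(2^{2}·2!) = 3 labelled perfect matchings.
For each such perfect matching H, let X_H = 1 if all 2 edges of H are present in G. Then P[X_H = 1] = p^{2} = (1/2)^{2} = 1/4.
By linearity: E[X] = Σ_H E[X_H] = 3 · p^{2} = 3 · 1/4 = 3/4.
Numerically: E[X] ≈ 0.75.

E[X] = 3 · (1/2)^{2} = 3/4 ≈ 0.75.


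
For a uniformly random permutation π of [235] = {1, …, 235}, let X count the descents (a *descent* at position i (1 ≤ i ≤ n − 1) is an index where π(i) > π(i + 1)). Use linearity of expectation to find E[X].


Write X = Σ X_I over i = 1, …, 234, with X_I the indicator of one descent.
There are 234 indicators.
For each fixed i, the pair (π(i), π(i+1)) is a uniformly random ordered pair of distinct values from {1, …, 235}; by symmetry P[π(i) > π(i+1)] = 1/2.
By linearity: E[X] = 234 · (1/2) = (235 − 1) · (1/2) = 117 ≈ 117.0000.

E[X] = 117 = 117.0000.


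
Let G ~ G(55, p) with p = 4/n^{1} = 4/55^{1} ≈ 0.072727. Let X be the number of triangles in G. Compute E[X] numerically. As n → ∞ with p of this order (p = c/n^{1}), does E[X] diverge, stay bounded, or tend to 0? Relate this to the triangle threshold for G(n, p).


Number of potential triangles: C(55, 3) = 26235.
Each occurs with probability p³ ≈ (0.072727)³ ≈ 3.8467318e-04.
By linearity: E[X] = C(55, 3)·p³ ≈ 26235 · 3.8467318e-04 ≈ 10.09190.
Here α = 1, so p = 4/n is exactly at the triangle threshold p ~ 1/n. Asymptotically E[X] → c³/6 = 4³/6 = 32/3 ≈ 10.66667, a bounded constant. In this regime the triangle count is asymptotically Poisson(c³/6).

E[X] ≈ 10.09190; in regime p = Θ(1/n^{1}) E[X] stays bounded (at the triangle threshold p ~ 1/n).


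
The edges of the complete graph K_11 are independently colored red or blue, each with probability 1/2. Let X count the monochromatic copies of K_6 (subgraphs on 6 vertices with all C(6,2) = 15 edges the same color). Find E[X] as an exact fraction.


Let X = Σ_S X_S over the C(11, 6) = 462 subsets S of size 6, where X_S = 1 if the K_6 on S is monochromatic.
For a fixed S, the K_6 on S has C(6, 2) = 15 edges. P[all 15 edges red] = (1/2)^15, and likewise for blue, so P[monochromatic] = 2·(1/2)^15 = 2^{1 − 15} = 1/16384.
By linearity: E[X] = C(11, 6) · 2^{1 − 15} = 462 · 1/16384 = 231/8192.
Numerically: E[X] ≈ 0.028.

E[X] = C(11,6)·2^(1−C(6,2)) = 231/8192 ≈ 0.028.


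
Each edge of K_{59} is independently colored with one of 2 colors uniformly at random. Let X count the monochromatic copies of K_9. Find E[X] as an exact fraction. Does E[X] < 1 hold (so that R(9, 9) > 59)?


E[X] = C(59, 9) · 2^{1 − 36} = 12565671261 · 2^{−35} = 12565671261/34359738368.
As a reduced fraction: E[X] = 12565671261/34359738368 ≈ 0.365709.
Is E[X] < 1? YES.
Since E[X] < 1, there exists a 2-coloring of K_{59} with no monochromatic K_9; hence R(9, 9) > 59.

E[X] = 12565671261/34359738368 ≈ 0.365709; E[X] < 1, so R(9, 9) > 59.


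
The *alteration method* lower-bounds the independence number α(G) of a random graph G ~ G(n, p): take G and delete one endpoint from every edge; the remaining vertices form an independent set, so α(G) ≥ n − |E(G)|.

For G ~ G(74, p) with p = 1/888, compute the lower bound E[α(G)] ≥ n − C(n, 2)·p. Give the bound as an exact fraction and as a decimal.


E[|E(G)|] = C(74, 2)·p = 2701 · (1/888) = 73/24.
E[α(G)] ≥ n − E[|E(G)|] = 74 − 73/24 = 1703/24.
Numerically: ≈ 70.9583.
(This is only a lower bound; the true E[α(G)] may be larger.)

E[α(G)] ≥ 1703/24 ≈ 70.9583.


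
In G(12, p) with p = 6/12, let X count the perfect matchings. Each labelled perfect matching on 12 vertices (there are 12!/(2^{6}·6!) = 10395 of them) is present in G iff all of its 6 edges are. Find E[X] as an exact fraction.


K_12 has 12!/(2^{6}·6!) = 10395 labelled perfect matchings.
For each such perfect matching H, let X_H = 1 if all 6 edges of H are present in G. Then P[X_H = 1] = p^{6} = (1/2)^{6} = 1/64.
By linearity of expectation: E[X] = Σ_H E[X_H] = 10395 · p^{6} = 10395 · 1/64 = 10395/64.
Numerically: E[X] ≈ 162.422.

E[X] = 10395 · (1/2)^{6} = 10395/64 ≈ 162.422.


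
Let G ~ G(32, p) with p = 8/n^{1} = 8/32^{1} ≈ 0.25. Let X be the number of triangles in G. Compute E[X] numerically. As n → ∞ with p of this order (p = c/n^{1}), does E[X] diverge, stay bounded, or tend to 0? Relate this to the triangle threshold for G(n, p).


Number of potential triangles: C(32, 3) = 4960.
Each occurs with probability p³ ≈ (0.25)³ ≈ 1.562500e-02.
By linearity: E[X] = C(32, 3)·p³ ≈ 4960 · 1.562500e-02 ≈ 77.5000.
Here α = 1, so p = 8/n is exactly at the triangle threshold p ~ 1/n. Asymptotically E[X] → c³/6 = 8³/6 = 256/3 ≈ 85.3333, a bounded constant. In this regime the triangle count is asymptotically Poisson(c³/6).

E[X] ≈ 77.5000; in regime p = Θ(1/n^{1}) E[X] stays bounded (at the triangle threshold p ~ 1/n).


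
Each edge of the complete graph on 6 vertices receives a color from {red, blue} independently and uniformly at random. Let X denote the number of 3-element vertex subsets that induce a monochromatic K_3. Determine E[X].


Let X = Σ_S X_S over the C(6, 3) = 20 subsets S of size 3, where X_S = 1 if the K_3 on S is monochromatic.
For a fixed S, the K_3 on S has C(3, 2) = 3 edges. P[all 3 edges red] = (1/2)^3, and likewise for blue, so P[monochromatic] = 2·(1/2)^3 = 2^{1 − 3} = 1/4.
Summing: E[X] = C(6, 3) · 2^{1 − 3} = 20 · 1/4 = 5.
Numerically: E[X] ≈ 5.000.

E[X] = C(6,3)·2^(1−C(3,2)) = 5 ≈ 5.000.


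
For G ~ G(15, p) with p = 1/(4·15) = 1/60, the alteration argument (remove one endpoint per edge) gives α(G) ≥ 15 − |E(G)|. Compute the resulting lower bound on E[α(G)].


E[|E(G)|] = C(15, 2)·p = 105 · (1/60) = 7/4.
E[α(G)] ≥ n − E[|E(G)|] = 15 − 7/4 = 53/4.
Numerically: ≈ 13.250000.
(This is only a lower bound; the true E[α(G)] may be larger.)

E[α(G)] ≥ 53/4 ≈ 13.250000.


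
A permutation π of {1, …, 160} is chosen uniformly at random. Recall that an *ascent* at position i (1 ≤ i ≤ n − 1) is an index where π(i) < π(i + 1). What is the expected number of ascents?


Write X = Σ X_I over i = 1, …, 159, with X_I the indicator of one ascent.
There are 159 indicators.
For each fixed i, the pair (π(i), π(i+1)) is a uniformly random ordered pair of distinct values from {1, …, 160}; by symmetry P[π(i) < π(i+1)] = 1/2.
By linearity: E[X] = 159 · (1/2) = (160 − 1) · (1/2) = 159/2 ≈ 79.500000.

E[X] = 159/2 = 79.500000.


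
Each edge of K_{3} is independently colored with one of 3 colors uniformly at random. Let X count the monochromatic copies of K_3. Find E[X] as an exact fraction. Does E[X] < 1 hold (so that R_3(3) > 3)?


E[X] = C(3, 3) · 3^{1 − 3} = 1 · 3^{−2} = 1/9.
As a reduced fraction: E[X] = 1/9 ≈ 0.1111111.
Is E[X] < 1? YES.
Since E[X] < 1, there exists a 3-coloring of K_{3} with no monochromatic K_3; hence R_3(3) > 3.

E[X] = 1/9 ≈ 0.1111111; E[X] < 1, so R_3(3) > 3.


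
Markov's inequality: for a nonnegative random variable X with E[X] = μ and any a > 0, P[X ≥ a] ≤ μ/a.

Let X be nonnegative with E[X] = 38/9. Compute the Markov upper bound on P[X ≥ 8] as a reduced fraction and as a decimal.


μ = E[X] = 38/9, a = 8.
Markov: P[X ≥ 8] ≤ μ/a = (38/9)/8 = 19/36.
Numerically: ≈ 0.52778.
(Since a = 8 > μ = 4.22222, the bound 19/36 is < 1 and informative.)

P[X ≥ 8] ≤ 19/36 ≈ 0.52778.


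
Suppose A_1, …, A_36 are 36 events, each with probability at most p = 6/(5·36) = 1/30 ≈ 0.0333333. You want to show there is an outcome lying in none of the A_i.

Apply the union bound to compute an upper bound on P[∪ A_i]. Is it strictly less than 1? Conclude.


Union bound: P[∪_{i=1}^{36} A_i] ≤ Σ_i P[A_i] ≤ 36·p = 36·(1/30) = 6/5.
Numerically: 6/5 ≈ 1.2000000.
Is 6/5 < 1? NO.
Since the bound 6/5 is ≥ 1, the union bound is uninformative here; it does NOT by itself certify existence.

36·p = 6/5 ≈ 1.2000000; existence NOT certified by the union bound.


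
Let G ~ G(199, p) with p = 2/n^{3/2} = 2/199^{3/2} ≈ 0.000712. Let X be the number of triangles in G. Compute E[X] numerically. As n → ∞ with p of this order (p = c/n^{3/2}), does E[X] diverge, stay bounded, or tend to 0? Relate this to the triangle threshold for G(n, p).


Number of potential triangles: C(199, 3) = 1293699.
Each occurs with probability p³ ≈ (0.000712)³ ≈ 3.61619e-10.
By linearity: E[X] = C(199, 3)·p³ ≈ 1293699 · 3.61619e-10 ≈ 0.000.
Since α = 3/2 > 1, p = c/n^{3/2} = o(1/n) is below the triangle threshold p ~ 1/n. Asymptotically E[X] ~ (c³/6)·n^{3(1−α)} = (2³/6)·n^{-1.5} → 0, so by Markov's inequality G has no triangles w.h.p.

E[X] ≈ 0.000; in regime p = Θ(1/n^{3/2}) E[X] tends to 0 (below the triangle threshold p ~ 1/n).


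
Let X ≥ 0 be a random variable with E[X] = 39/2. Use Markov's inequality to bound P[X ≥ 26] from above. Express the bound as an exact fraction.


μ = E[X] = 39/2, a = 26.
Markov: P[X ≥ 26] ≤ μ/a = (39/2)/26 = 3/4.
Numerically: ≈ 0.750.
(Since a = 26 > μ = 19.500, the bound 3/4 is < 1 and informative.)

P[X ≥ 26] ≤ 3/4 ≈ 0.750.


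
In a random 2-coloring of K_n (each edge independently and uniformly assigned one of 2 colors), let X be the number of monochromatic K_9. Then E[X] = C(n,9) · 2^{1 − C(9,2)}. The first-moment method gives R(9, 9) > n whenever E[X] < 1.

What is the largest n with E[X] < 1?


We need C(n, 9) · 2^{1 − 36} < 1, i.e. C(n, 9) < 2^{36 − 1} = 34359738368.
Check values of n near the boundary:
  n = 63: C(63, 9) = 23667689815; 23667689815 < 34359738368? YES
  n = 64: C(64, 9) = 27540584512; 27540584512 < 34359738368? YES
  n = 65: C(65, 9) = 31966749880; 31966749880 < 34359738368? YES
  n = 66: C(66, 9) = 37014131440; 37014131440 < 34359738368? NO
  n = 67: C(67, 9) = 42757703560; 42757703560 < 34359738368? NO
  n = 68: C(68, 9) = 49280065120; 49280065120 < 34359738368? NO
The largest n with C(n, 9) < 34359738368 is n = 65 (where E[X] = 3995843735/4294967296 ≈ 0.9303549). Hence R(9, 9) > 65, i.e. R(9, 9) ≥ 66.

Largest n = 65; hence R(9, 9) > 65.


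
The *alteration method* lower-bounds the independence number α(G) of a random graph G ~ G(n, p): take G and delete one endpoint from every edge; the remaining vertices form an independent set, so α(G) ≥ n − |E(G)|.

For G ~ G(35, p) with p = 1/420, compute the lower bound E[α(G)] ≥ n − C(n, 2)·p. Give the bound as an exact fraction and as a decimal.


E[|E(G)|] = C(35, 2)·p = 595 · (1/420) = 17/12.
E[α(G)] ≥ n − E[|E(G)|] = 35 − 17/12 = 403/12.
Numerically: ≈ 33.583.
(This is only a lower bound; the true E[α(G)] may be larger.)

E[α(G)] ≥ 403/12 ≈ 33.583.


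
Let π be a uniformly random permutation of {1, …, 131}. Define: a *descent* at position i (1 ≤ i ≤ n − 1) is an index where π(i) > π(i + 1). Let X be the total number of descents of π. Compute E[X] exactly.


Write X = Σ X_I over i = 1, …, 130, with X_I the indicator of one descent.
There are 130 indicators.
For each fixed i, the pair (π(i), π(i+1)) is a uniformly random ordered pair of distinct values from {1, …, 131}; by symmetry P[π(i) > π(i+1)] = 1/2.
By linearity: E[X] = 130 · (1/2) = (131 − 1) · (1/2) = 65 ≈ 65.000.

E[X] = 65 = 65.000.


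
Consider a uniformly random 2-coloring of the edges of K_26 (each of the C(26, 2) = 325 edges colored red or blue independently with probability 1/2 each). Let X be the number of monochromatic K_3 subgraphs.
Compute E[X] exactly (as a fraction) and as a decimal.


Let X = Σ_S X_S over the C(26, 3) = 2600 subsets S of size 3, where X_S = 1 if the K_3 on S is monochromatic.
For a fixed S, the K_3 on S has C(3, 2) = 3 edges. P[all 3 edges red] = (1/2)^3, and likewise for blue, so P[monochromatic] = 2·(1/2)^3 = 2^{1 − 3} = 1/4.
Summing: E[X] = C(26, 3) · 2^{1 − 3} = 2600 · 1/4 = 650.
Numerically: E[X] ≈ 650.00000.

E[X] = C(26,3)·2^(1−C(3,2)) = 650 ≈ 650.00000.


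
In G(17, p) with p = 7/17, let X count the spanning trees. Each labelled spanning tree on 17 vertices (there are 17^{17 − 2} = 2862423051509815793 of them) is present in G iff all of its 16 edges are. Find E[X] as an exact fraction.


K_17 has 17^{17 − 2} = 2862423051509815793 labelled spanning trees.
For each such spanning tree H, let X_H = 1 if all 16 edges of H are present in G. Then P[X_H = 1] = p^{16} = (7/17)^{16} = 33232930569601/48661191875666868481.
By linearity of expectation: E[X] = Σ_H E[X_H] = 2862423051509815793 · p^{16} = 2862423051509815793 · 33232930569601/48661191875666868481 = 33232930569601/17.
Numerically: E[X] ≈ 1.95488e+12.

E[X] = 2862423051509815793 · (7/17)^{16} = 33232930569601/17 ≈ 1.95488e+12.


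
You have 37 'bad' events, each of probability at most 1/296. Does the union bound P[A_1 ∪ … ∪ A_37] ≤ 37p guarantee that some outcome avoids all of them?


Union bound: P[∪_{i=1}^{37} A_i] ≤ Σ_i P[A_i] ≤ 37·p = 37·(1/296) = 1/8.
Numerically: 1/8 ≈ 0.125000.
Is 1/8 < 1? YES.
Since P[∪ A_i] ≤ 1/8 < 1, the complement has P[∩ A_i^c] ≥ 1 − 1/8 = 7/8 > 0, so some outcome avoids every A_i.

37·p = 1/8 ≈ 0.125000; existence CERTIFIED by the union bound.


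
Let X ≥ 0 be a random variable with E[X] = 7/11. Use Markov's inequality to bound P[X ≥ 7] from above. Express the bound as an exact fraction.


μ = E[X] = 7/11, a = 7.
Markov: P[X ≥ 7] ≤ μ/a = (7/11)/7 = 1/11.
Numerically: ≈ 0.09091.
(Since a = 7 > μ = 0.63636, the bound 1/11 is < 1 and informative.)

P[X ≥ 7] ≤ 1/11 ≈ 0.09091.


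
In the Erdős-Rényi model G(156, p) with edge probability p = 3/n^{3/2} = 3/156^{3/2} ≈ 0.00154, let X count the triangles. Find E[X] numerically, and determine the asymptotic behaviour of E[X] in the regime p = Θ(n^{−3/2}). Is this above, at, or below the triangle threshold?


Number of potential triangles: C(156, 3) = 620620.
Each occurs with probability p³ ≈ (0.00154)³ ≈ 3.650086e-09.
By linearity: E[X] = C(156, 3)·p³ ≈ 620620 · 3.650086e-09 ≈ 0.0023.
Since α = 3/2 > 1, p = c/n^{3/2} = o(1/n) is below the triangle threshold p ~ 1/n. Asymptotically E[X] ~ (c³/6)·n^{3(1−α)} = (3³/6)·n^{-1.5} → 0, so by Markov's inequality G has no triangles w.h.p.

E[X] ≈ 0.0023; in regime p = Θ(1/n^{3/2}) E[X] tends to 0 (below the triangle threshold p ~ 1/n).


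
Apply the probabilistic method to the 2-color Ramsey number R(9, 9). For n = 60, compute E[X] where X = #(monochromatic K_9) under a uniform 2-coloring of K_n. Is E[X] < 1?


E[X] = C(60, 9) · 2^{1 − 36} = 14783142660 · 2^{−35} = 14783142660/34359738368.
As a reduced fraction: E[X] = 3695785665/8589934592 ≈ 0.430.
Is E[X] < 1? YES.
Since E[X] < 1, there exists a 2-coloring of K_{60} with no monochromatic K_9; hence R(9, 9) > 60.

E[X] = 3695785665/8589934592 ≈ 0.430; E[X] < 1, so R(9, 9) > 60.


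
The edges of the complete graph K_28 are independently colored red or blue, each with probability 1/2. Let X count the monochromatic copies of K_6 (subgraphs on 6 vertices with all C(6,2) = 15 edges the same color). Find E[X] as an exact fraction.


Let X = Σ_S X_S over the C(28, 6) = 376740 subsets S of size 6, where X_S = 1 if the K_6 on S is monochromatic.
For a fixed S, the K_6 on S has C(6, 2) = 15 edges. P[all 15 edges red] = (1/2)^15, and likewise for blue, so P[monochromatic] = 2·(1/2)^15 = 2^{1 − 15} = 1/16384.
Summing: E[X] = C(28, 6) · 2^{1 − 15} = 376740 · 1/16384 = 94185/4096.
Numerically: E[X] ≈ 22.994.

E[X] = C(28,6)·2^(1−C(6,2)) = 94185/4096 ≈ 22.994.


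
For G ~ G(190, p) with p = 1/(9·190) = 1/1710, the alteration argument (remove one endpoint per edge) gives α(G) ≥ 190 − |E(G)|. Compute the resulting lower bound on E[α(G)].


E[|E(G)|] = C(190, 2)·p = 17955 · (1/1710) = 21/2.
E[α(G)] ≥ n − E[|E(G)|] = 190 − 21/2 = 359/2.
Numerically: ≈ 179.50000.
(This is only a lower bound; the true E[α(G)] may be larger.)

E[α(G)] ≥ 359/2 ≈ 179.50000.


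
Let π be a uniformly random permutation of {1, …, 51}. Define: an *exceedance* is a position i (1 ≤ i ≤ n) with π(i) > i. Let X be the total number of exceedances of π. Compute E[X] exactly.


Write X = Σ_{i=1}^{51} X_i, where X_i = 1_{π(i) > i}.
For each fixed i, π(i) is uniform over {1, …, 51} (marginal of a uniform permutation), so P[π(i) > i] = (n − i)/n. Summing: Σ_{i=1}^{51} (n − i)/n = (0 + 1 + … + 50)/51 = 51(51 − 1)/(2·51) = (51 − 1)/2.
Hence E[X] = Σ_{i=1}^{51} (51 − i)/51 = 25 ≈ 25.00000.

E[X] = 25 = 25.00000.


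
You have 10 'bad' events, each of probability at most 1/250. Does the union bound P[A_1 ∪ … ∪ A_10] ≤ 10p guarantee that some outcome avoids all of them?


Union bound: P[∪_{i=1}^{10} A_i] ≤ Σ_i P[A_i] ≤ 10·p = 10·(1/250) = 1/25.
Numerically: 1/25 ≈ 0.04000.
Is 1/25 < 1? YES.
Since P[∪ A_i] ≤ 1/25 < 1, the complement has P[∩ A_i^c] ≥ 1 − 1/25 = 24/25 > 0, so some outcome avoids every A_i.

10·p = 1/25 ≈ 0.04000; existence CERTIFIED by the union bound.


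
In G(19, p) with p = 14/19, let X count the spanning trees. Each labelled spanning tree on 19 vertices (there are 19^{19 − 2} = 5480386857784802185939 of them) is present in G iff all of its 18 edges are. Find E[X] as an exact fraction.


K_19 has 19^{19 − 2} = 5480386857784802185939 labelled spanning trees.
For each such spanning tree H, let X_H = 1 if all 18 edges of H are present in G. Then P[X_H = 1] = p^{18} = (14/19)^{18} = 426878854210636742656/104127350297911241532841.
By linearity of expectation: E[X] = Σ_H E[X_H] = 5480386857784802185939 · p^{18} = 5480386857784802185939 · 426878854210636742656/104127350297911241532841 = 426878854210636742656/19.
Numerically: E[X] ≈ 2.24673e+19.

E[X] = 5480386857784802185939 · (14/19)^{18} = 426878854210636742656/19 ≈ 2.24673e+19.


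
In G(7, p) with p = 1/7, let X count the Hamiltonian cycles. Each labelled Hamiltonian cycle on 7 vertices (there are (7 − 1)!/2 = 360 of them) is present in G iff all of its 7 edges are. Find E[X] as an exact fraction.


K_7 has (7 − 1)!/2 = 360 labelled Hamiltonian cycles.
For each such Hamiltonian cycle H, let X_H = 1 if all 7 edges of H are present in G. Then P[X_H = 1] = p^{7} = (1/7)^{7} = 1/823543.
By linearity: E[X] = Σ_H E[X_H] = 360 · p^{7} = 360 · 1/823543 = 360/823543.
Numerically: E[X] ≈ 0.0004371.

E[X] = 360 · (1/7)^{7} = 360/823543 ≈ 0.0004371.


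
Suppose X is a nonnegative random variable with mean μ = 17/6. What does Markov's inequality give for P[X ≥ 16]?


μ = E[X] = 17/6, a = 16.
Markov: P[X ≥ 16] ≤ μ/a = (17/6)/16 = 17/96.
Numerically: ≈ 0.17708.
(Since a = 16 > μ = 2.83333, the bound 17/96 is < 1 and informative.)

P[X ≥ 16] ≤ 17/96 ≈ 0.17708.


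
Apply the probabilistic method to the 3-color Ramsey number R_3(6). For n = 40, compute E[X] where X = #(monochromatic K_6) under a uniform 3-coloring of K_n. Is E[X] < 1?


E[X] = C(40, 6) · 3^{1 − 15} = 3838380 · 3^{−14} = 3838380/4782969.
As a reduced fraction: E[X] = 1279460/1594323 ≈ 0.8025.
Is E[X] < 1? YES.
Since E[X] < 1, there exists a 3-coloring of K_{40} with no monochromatic K_6; hence R_3(6) > 40.

E[X] = 1279460/1594323 ≈ 0.8025; E[X] < 1, so R_3(6) > 40.


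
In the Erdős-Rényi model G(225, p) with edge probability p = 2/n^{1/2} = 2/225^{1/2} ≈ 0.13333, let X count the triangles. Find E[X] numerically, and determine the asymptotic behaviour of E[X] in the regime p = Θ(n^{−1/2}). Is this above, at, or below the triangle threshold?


Number of potential triangles: C(225, 3) = 1873200.
Each occurs with probability p³ ≈ (0.13333)³ ≈ 2.3703704e-03.
By linearity: E[X] = C(225, 3)·p³ ≈ 1873200 · 2.3703704e-03 ≈ 4440.17778.
Since α = 1/2 < 1, p = c/n^{1/2} ≫ 1/n is above the triangle threshold p ~ 1/n. Asymptotically E[X] ~ (c³/6)·n^{3(1−α)} = (2³/6)·n^{1.5} → ∞; triangles are abundant w.h.p.

E[X] ≈ 4440.17778; in regime p = Θ(1/n^{1/2}) E[X] diverges (above the triangle threshold p ~ 1/n).


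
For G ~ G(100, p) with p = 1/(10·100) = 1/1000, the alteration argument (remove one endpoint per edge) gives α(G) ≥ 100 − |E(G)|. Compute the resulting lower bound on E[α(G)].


E[|E(G)|] = C(100, 2)·p = 4950 · (1/1000) = 99/20.
E[α(G)] ≥ n − E[|E(G)|] = 100 − 99/20 = 1901/20.
Numerically: ≈ 95.0500.
(This is only a lower bound; the true E[α(G)] may be larger.)

E[α(G)] ≥ 1901/20 ≈ 95.0500.


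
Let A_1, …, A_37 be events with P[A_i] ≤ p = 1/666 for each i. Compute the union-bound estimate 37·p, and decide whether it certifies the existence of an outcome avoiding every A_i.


Union bound: P[∪_{i=1}^{37} A_i] ≤ Σ_i P[A_i] ≤ 37·p = 37·(1/666) = 1/18.
Numerically: 1/18 ≈ 0.0555556.
Is 1/18 < 1? YES.
Since P[∪ A_i] ≤ 1/18 < 1, the complement has P[∩ A_i^c] ≥ 1 − 1/18 = 17/18 > 0, so some outcome avoids every A_i.

37·p = 1/18 ≈ 0.0555556; existence CERTIFIED by the union bound.


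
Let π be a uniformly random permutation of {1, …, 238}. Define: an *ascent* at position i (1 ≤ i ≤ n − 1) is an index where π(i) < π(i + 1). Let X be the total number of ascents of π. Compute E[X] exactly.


Write X = Σ X_I over i = 1, …, 237, with X_I the indicator of one ascent.
There are 237 indicators.
For each fixed i, the pair (π(i), π(i+1)) is a uniformly random ordered pair of distinct values from {1, …, 238}; by symmetry P[π(i) < π(i+1)] = 1/2.
By linearity: E[X] = 237 · (1/2) = (238 − 1) · (1/2) = 237/2 ≈ 118.5000.

E[X] = 237/2 = 118.5000.


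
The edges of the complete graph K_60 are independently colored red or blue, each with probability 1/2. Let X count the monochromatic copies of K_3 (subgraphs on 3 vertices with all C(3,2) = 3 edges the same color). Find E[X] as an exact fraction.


Let X = Σ_S X_S over the C(60, 3) = 34220 subsets S of size 3, where X_S = 1 if the K_3 on S is monochromatic.
For a fixed S, the K_3 on S has C(3, 2) = 3 edges. P[all 3 edges red] = (1/2)^3, and likewise for blue, so P[monochromatic] = 2·(1/2)^3 = 2^{1 − 3} = 1/4.
By linearity of expectation: E[X] = C(60, 3) · 2^{1 − 3} = 34220 · 1/4 = 8555.
Numerically: E[X] ≈ 8555.000000.

E[X] = C(60,3)·2^(1−C(3,2)) = 8555 ≈ 8555.000000.


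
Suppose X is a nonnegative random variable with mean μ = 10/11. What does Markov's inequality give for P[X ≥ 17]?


μ = E[X] = 10/11, a = 17.
Markov: P[X ≥ 17] ≤ μ/a = (10/11)/17 = 10/187.
Numerically: ≈ 0.053476.
(Since a = 17 > μ = 0.909091, the bound 10/187 is < 1 and informative.)

P[X ≥ 17] ≤ 10/187 ≈ 0.053476.


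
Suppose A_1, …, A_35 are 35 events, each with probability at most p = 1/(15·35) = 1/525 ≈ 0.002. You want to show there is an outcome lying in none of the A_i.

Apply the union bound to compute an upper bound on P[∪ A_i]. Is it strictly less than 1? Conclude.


Union bound: P[∪_{i=1}^{35} A_i] ≤ Σ_i P[A_i] ≤ 35·p = 35·(1/525) = 1/15.
Numerically: 1/15 ≈ 0.067.
Is 1/15 < 1? YES.
Since P[∪ A_i] ≤ 1/15 < 1, the complement has P[∩ A_i^c] ≥ 1 − 1/15 = 14/15 > 0, so some outcome avoids every A_i.

35·p = 1/15 ≈ 0.067; existence CERTIFIED by the union bound.


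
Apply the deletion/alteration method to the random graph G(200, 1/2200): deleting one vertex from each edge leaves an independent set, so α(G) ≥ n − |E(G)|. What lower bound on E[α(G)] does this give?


E[|E(G)|] = C(200, 2)·p = 19900 · (1/2200) = 199/22.
E[α(G)] ≥ n − E[|E(G)|] = 200 − 199/22 = 4201/22.
Numerically: ≈ 190.954545.
(This is only a lower bound; the true E[α(G)] may be larger.)

E[α(G)] ≥ 4201/22 ≈ 190.954545.


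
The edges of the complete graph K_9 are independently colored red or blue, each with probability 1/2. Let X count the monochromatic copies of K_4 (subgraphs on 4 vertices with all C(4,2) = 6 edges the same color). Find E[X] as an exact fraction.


Let X = Σ_S X_S over the C(9, 4) = 126 subsets S of size 4, where X_S = 1 if the K_4 on S is monochromatic.
For a fixed S, the K_4 on S has C(4, 2) = 6 edges. P[all 6 edges red] = (1/2)^6, and likewise for blue, so P[monochromatic] = 2·(1/2)^6 = 2^{1 − 6} = 1/32.
Summing: E[X] = C(9, 4) · 2^{1 − 6} = 126 · 1/32 = 63/16.
Numerically: E[X] ≈ 3.938.

E[X] = C(9,4)·2^(1−C(4,2)) = 63/16 ≈ 3.938.


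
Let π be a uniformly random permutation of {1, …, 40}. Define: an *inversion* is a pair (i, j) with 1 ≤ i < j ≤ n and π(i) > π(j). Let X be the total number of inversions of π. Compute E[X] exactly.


Write X = Σ X_I over the C(40, 2) = 780 pairs i < j, with X_I the indicator of one inversion.
There are 780 indicators.
For each fixed pair i < j, the values π(i) and π(j) are two distinct elements of {1, …, 40} in uniformly random order; by symmetry P[π(i) > π(j)] = 1/2.
By linearity: E[X] = 780 · (1/2) = C(40, 2) · (1/2) = 780/2 = 390 ≈ 390.000.

E[X] = 390 = 390.000.


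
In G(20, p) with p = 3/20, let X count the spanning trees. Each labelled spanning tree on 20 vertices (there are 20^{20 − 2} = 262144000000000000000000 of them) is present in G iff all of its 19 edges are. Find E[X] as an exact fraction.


K_20 has 20^{20 − 2} = 262144000000000000000000 labelled spanning trees.
For each such spanning tree H, let X_H = 1 if all 19 edges of H are present in G. Then P[X_H = 1] = p^{19} = (3/20)^{19} = 1162261467/5242880000000000000000000.
By linearity of expectation: E[X] = Σ_H E[X_H] = 262144000000000000000000 · p^{19} = 262144000000000000000000 · 1162261467/5242880000000000000000000 = 1162261467/20.
Numerically: E[X] ≈ 5.811e+07.

E[X] = 262144000000000000000000 · (3/20)^{19} = 1162261467/20 ≈ 5.811e+07.


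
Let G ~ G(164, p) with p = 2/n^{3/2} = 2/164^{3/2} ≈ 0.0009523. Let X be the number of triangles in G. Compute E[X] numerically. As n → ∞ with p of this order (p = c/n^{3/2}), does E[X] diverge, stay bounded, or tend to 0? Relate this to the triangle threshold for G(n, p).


Number of potential triangles: C(164, 3) = 721764.
Each occurs with probability p³ ≈ (0.0009523)³ ≈ 8.635603e-10.
By linearity: E[X] = C(164, 3)·p³ ≈ 721764 · 8.635603e-10 ≈ 0.0006.
Since α = 3/2 > 1, p = c/n^{3/2} = o(1/n) is below the triangle threshold p ~ 1/n. Asymptotically E[X] ~ (c³/6)·n^{3(1−α)} = (2³/6)·n^{-1.5} → 0, so by Markov's inequality G has no triangles w.h.p.

E[X] ≈ 0.0006; in regime p = Θ(1/n^{3/2}) E[X] tends to 0 (below the triangle threshold p ~ 1/n).


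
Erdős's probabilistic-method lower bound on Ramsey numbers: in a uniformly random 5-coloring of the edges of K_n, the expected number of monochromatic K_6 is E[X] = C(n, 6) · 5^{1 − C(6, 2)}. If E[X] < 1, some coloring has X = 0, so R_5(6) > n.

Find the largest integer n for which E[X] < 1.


We need C(n, 6) · 5^{1 − 15} < 1, i.e. C(n, 6) < 5^{15 − 1} = 6103515625.
Check values of n near the boundary:
  n = 124: C(124, 6) = 4465475476; 4465475476 < 6103515625? YES
  n = 125: C(125, 6) = 4690625500; 4690625500 < 6103515625? YES
  n = 126: C(126, 6) = 4925156775; 4925156775 < 6103515625? YES
  n = 127: C(127, 6) = 5169379425; 5169379425 < 6103515625? YES
  n = 128: C(128, 6) = 5423611200; 5423611200 < 6103515625? YES
  n = 129: C(129, 6) = 5688177600; 5688177600 < 6103515625? YES
  n = 130: C(130, 6) = 5963412000; 5963412000 < 6103515625? YES
  n = 131: C(131, 6) = 6249655776; 6249655776 < 6103515625? NO
The largest n with C(n, 6) < 6103515625 is n = 130 (where E[X] = 47707296/48828125 ≈ 0.977). Hence R_5(6) > 130, i.e. R_5(6) ≥ 131.

Largest n = 130; hence R_5(6) > 130.


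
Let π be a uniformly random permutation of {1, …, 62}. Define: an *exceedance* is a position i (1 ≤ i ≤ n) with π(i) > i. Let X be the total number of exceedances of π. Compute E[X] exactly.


Write X = Σ_{i=1}^{62} X_i, where X_i = 1_{π(i) > i}.
For each fixed i, π(i) is uniform over {1, …, 62} (marginal of a uniform permutation), so P[π(i) > i] = (n − i)/n. Summing: Σ_{i=1}^{62} (n − i)/n = (0 + 1 + … + 61)/62 = 62(62 − 1)/(2·62) = (62 − 1)/2.
Hence E[X] = Σ_{i=1}^{62} (62 − i)/62 = 61/2 ≈ 30.500.

E[X] = 61/2 = 30.500.


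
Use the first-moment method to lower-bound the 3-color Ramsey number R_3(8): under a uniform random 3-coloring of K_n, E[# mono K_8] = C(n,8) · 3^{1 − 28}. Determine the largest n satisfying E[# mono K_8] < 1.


We need C(n, 8) · 3^{1 − 28} < 1, i.e. C(n, 8) < 3^{28 − 1} = 7625597484987.
Check values of n near the boundary:
  n = 150: C(150, 8) = 5257211409450; 5257211409450 < 7625597484987? YES
  n = 151: C(151, 8) = 5551321138650; 5551321138650 < 7625597484987? YES
  n = 152: C(152, 8) = 5859727868575; 5859727868575 < 7625597484987? YES
  n = 153: C(153, 8) = 6183023199255; 6183023199255 < 7625597484987? YES
  n = 154: C(154, 8) = 6521818990995; 6521818990995 < 7625597484987? YES
  n = 155: C(155, 8) = 6876747915675; 6876747915675 < 7625597484987? YES
  n = 156: C(156, 8) = 7248464019225; 7248464019225 < 7625597484987? YES
  n = 157: C(157, 8) = 7637643295425; 7637643295425 < 7625597484987? NO
  n = 158: C(158, 8) = 8044984271181; 8044984271181 < 7625597484987? NO
  n = 159: C(159, 8) = 8471208603429; 8471208603429 < 7625597484987? NO
The largest n with C(n, 8) < 7625597484987 is n = 156 (where E[X] = 805384891025/847288609443 ≈ 0.9505). Hence R_3(8) > 156, i.e. R_3(8) ≥ 157.

Largest n = 156; hence R_3(8) > 156.


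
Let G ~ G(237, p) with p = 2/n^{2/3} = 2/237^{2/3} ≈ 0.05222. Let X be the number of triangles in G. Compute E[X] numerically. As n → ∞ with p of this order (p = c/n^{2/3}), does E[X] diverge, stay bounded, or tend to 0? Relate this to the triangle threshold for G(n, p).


Number of potential triangles: C(237, 3) = 2190670.
Each occurs with probability p³ ≈ (0.05222)³ ≈ 1.424273e-04.
By linearity: E[X] = C(237, 3)·p³ ≈ 2190670 · 1.424273e-04 ≈ 312.0113.
Since α = 2/3 < 1, p = c/n^{2/3} ≫ 1/n is above the triangle threshold p ~ 1/n. Asymptotically E[X] ~ (c³/6)·n^{3(1−α)} = (2³/6)·n^{1} → ∞; triangles are abundant w.h.p.

E[X] ≈ 312.0113; in regime p = Θ(1/n^{2/3}) E[X] diverges (above the triangle threshold p ~ 1/n).


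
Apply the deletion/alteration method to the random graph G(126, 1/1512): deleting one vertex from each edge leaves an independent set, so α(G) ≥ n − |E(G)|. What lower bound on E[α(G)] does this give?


E[|E(G)|] = C(126, 2)·p = 7875 · (1/1512) = 125/24.
E[α(G)] ≥ n − E[|E(G)|] = 126 − 125/24 = 2899/24.
Numerically: ≈ 120.7917.
(This is only a lower bound; the true E[α(G)] may be larger.)

E[α(G)] ≥ 2899/24 ≈ 120.7917.


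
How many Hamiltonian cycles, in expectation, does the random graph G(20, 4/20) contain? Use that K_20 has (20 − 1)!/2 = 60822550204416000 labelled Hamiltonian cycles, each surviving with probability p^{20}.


K_20 has (20 − 1)!/2 = 60822550204416000 labelled Hamiltonian cycles.
For each such Hamiltonian cycle H, let X_H = 1 if all 20 edges of H are present in G. Then P[X_H = 1] = p^{20} = (1/5)^{20} = 1/95367431640625.
By linearity: E[X] = Σ_H E[X_H] = 60822550204416000 · p^{20} = 60822550204416000 · 1/95367431640625 = 486580401635328/762939453125.
Numerically: E[X] ≈ 637.77.

E[X] = 60822550204416000 · (1/5)^{20} = 486580401635328/762939453125 ≈ 637.77.


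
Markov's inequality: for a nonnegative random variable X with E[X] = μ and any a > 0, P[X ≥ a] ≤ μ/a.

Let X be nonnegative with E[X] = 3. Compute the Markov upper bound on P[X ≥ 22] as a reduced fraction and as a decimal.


μ = E[X] = 3, a = 22.
Markov: P[X ≥ 22] ≤ μ/a = (3)/22 = 3/22.
Numerically: ≈ 0.1364.
(Since a = 22 > μ = 3.0000, the bound 3/22 is < 1 and informative.)

P[X ≥ 22] ≤ 3/22 ≈ 0.1364.


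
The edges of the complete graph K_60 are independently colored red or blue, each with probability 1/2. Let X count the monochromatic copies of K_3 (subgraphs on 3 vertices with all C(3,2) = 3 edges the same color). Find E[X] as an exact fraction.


Let X = Σ_S X_S over the C(60, 3) = 34220 subsets S of size 3, where X_S = 1 if the K_3 on S is monochromatic.
For a fixed S, the K_3 on S has C(3, 2) = 3 edges. P[all 3 edges red] = (1/2)^3, and likewise for blue, so P[monochromatic] = 2·(1/2)^3 = 2^{1 − 3} = 1/4.
Summing: E[X] = C(60, 3) · 2^{1 − 3} = 34220 · 1/4 = 8555.
Numerically: E[X] ≈ 8555.000.

E[X] = C(60,3)·2^(1−C(3,2)) = 8555 ≈ 8555.000.


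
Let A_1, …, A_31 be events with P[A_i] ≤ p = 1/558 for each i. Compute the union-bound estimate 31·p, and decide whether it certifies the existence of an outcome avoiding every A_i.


Union bound: P[∪_{i=1}^{31} A_i] ≤ Σ_i P[A_i] ≤ 31·p = 31·(1/558) = 1/18.
Numerically: 1/18 ≈ 0.056.
Is 1/18 < 1? YES.
Since P[∪ A_i] ≤ 1/18 < 1, the complement has P[∩ A_i^c] ≥ 1 − 1/18 = 17/18 > 0, so some outcome avoids every A_i.

31·p = 1/18 ≈ 0.056; existence CERTIFIED by the union bound.


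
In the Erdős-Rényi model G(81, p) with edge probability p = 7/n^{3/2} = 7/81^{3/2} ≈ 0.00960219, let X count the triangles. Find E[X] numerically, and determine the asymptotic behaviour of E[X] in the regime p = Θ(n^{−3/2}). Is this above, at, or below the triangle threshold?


Number of potential triangles: C(81, 3) = 85320.
Each occurs with probability p³ ≈ (0.00960219)³ ≈ 8.85342954e-07.
By linearity: E[X] = C(81, 3)·p³ ≈ 85320 · 8.85342954e-07 ≈ 0.075537.
Since α = 3/2 > 1, p = c/n^{3/2} = o(1/n) is below the triangle threshold p ~ 1/n. Asymptotically E[X] ~ (c³/6)·n^{3(1−α)} = (7³/6)·n^{-1.5} → 0, so by Markov's inequality G has no triangles w.h.p.

E[X] ≈ 0.075537; in regime p = Θ(1/n^{3/2}) E[X] tends to 0 (below the triangle threshold p ~ 1/n).


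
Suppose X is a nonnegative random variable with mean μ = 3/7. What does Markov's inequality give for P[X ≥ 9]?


μ = E[X] = 3/7, a = 9.
Markov: P[X ≥ 9] ≤ μ/a = (3/7)/9 = 1/21.
Numerically: ≈ 0.0476.
(Since a = 9 > μ = 0.4286, the bound 1/21 is < 1 and informative.)

P[X ≥ 9] ≤ 1/21 ≈ 0.0476.


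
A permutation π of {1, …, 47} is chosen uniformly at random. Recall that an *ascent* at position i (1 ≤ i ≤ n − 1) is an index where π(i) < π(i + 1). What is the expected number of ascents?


Write X = Σ X_I over i = 1, …, 46, with X_I the indicator of one ascent.
There are 46 indicators.
For each fixed i, the pair (π(i), π(i+1)) is a uniformly random ordered pair of distinct values from {1, …, 47}; by symmetry P[π(i) < π(i+1)] = 1/2.
By linearity: E[X] = 46 · (1/2) = (47 − 1) · (1/2) = 23 ≈ 23.000000.

E[X] = 23 = 23.000000.


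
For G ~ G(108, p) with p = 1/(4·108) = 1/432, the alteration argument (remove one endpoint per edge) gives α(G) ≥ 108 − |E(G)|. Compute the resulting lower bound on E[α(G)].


E[|E(G)|] = C(108, 2)·p = 5778 · (1/432) = 107/8.
E[α(G)] ≥ n − E[|E(G)|] = 108 − 107/8 = 757/8.
Numerically: ≈ 94.62500.
(This is only a lower bound; the true E[α(G)] may be larger.)

E[α(G)] ≥ 757/8 ≈ 94.62500.


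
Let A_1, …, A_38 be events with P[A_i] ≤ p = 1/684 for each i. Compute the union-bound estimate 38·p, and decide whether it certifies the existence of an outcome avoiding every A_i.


Union bound: P[∪_{i=1}^{38} A_i] ≤ Σ_i P[A_i] ≤ 38·p = 38·(1/684) = 1/18.
Numerically: 1/18 ≈ 0.056.
Is 1/18 < 1? YES.
Since P[∪ A_i] ≤ 1/18 < 1, the complement has P[∩ A_i^c] ≥ 1 − 1/18 = 17/18 > 0, so some outcome avoids every A_i.

38·p = 1/18 ≈ 0.056; existence CERTIFIED by the union bound.


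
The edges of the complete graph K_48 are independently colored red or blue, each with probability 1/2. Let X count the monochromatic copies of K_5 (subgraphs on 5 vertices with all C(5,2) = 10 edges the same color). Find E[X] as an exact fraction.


Let X = Σ_S X_S over the C(48, 5) = 1712304 subsets S of size 5, where X_S = 1 if the K_5 on S is monochromatic.
For a fixed S, the K_5 on S has C(5, 2) = 10 edges. P[all 10 edges red] = (1/2)^10, and likewise for blue, so P[monochromatic] = 2·(1/2)^10 = 2^{1 − 10} = 1/512.
Summing: E[X] = C(48, 5) · 2^{1 − 10} = 1712304 · 1/512 = 107019/32.
Numerically: E[X] ≈ 3344.34375.

E[X] = C(48,5)·2^(1−C(5,2)) = 107019/32 ≈ 3344.34375.


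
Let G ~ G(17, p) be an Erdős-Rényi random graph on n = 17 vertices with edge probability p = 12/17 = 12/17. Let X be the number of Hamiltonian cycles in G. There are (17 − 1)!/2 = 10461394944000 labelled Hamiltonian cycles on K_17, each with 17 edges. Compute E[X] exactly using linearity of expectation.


K_17 has (17 − 1)!/2 = 10461394944000 labelled Hamiltonian cycles.
For each such Hamiltonian cycle H, let X_H = 1 if all 17 edges of H are present in G. Then P[X_H = 1] = p^{17} = (12/17)^{17} = 2218611106740436992/827240261886336764177.
Summing the indicators: E[X] = Σ_H E[X_H] = 10461394944000 · p^{17} = 10461394944000 · 2218611106740436992/827240261886336764177 = 23209767014756651868459368448000/827240261886336764177.
Numerically: E[X] ≈ 2.81e+10.

E[X] = 10461394944000 · (12/17)^{17} = 23209767014756651868459368448000/827240261886336764177 ≈ 2.81e+10.
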